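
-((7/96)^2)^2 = -0.00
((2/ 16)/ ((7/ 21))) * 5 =15/ 8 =1.88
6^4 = 1296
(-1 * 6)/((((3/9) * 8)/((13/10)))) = -117/40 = -2.92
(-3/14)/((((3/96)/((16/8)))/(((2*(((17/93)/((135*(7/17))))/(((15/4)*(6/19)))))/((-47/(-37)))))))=-26005376/433712475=-0.06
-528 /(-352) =3 /2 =1.50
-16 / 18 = -0.89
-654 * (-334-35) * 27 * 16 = 104252832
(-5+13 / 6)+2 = -5 / 6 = -0.83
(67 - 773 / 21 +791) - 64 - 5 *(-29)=902.19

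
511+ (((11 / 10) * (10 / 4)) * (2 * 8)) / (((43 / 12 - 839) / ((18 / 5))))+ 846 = 68010121 / 50125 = 1356.81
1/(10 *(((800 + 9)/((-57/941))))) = -0.00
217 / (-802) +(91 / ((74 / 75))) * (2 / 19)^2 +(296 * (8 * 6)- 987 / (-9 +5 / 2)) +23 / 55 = 109995392305111 / 7659304510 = 14361.02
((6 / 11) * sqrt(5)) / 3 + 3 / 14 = 3 / 14 + 2 * sqrt(5) / 11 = 0.62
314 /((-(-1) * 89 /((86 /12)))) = 6751 /267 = 25.28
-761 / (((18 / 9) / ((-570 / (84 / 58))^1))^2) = -5776009025 / 196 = -29469433.80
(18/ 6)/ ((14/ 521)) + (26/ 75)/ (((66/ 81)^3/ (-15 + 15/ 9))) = 9605697/ 93170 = 103.10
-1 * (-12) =12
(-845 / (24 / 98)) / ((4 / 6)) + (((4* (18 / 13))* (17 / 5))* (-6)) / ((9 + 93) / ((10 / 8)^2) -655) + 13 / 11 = -87268885949 / 16865992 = -5174.25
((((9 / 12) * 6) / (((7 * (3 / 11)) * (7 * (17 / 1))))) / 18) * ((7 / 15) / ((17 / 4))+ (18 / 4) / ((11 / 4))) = 2449 / 1274490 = 0.00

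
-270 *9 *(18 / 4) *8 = -87480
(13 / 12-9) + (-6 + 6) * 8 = -95 / 12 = -7.92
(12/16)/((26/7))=21/104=0.20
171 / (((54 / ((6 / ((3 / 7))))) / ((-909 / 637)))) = -63.26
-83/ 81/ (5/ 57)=-11.68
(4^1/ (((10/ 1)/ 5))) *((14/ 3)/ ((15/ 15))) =28/ 3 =9.33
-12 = -12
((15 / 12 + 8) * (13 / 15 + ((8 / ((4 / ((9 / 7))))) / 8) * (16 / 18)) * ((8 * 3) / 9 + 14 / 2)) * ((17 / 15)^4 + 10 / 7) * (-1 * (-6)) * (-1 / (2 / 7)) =-141634430201 / 21262500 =-6661.23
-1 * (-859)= 859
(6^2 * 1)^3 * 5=233280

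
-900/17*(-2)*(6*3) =32400/17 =1905.88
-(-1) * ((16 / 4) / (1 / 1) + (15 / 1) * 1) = 19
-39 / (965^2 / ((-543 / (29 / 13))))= 275301 / 27005525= 0.01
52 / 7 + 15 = 157 / 7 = 22.43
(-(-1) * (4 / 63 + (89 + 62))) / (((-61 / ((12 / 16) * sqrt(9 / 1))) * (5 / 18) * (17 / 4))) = -171306 / 36295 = -4.72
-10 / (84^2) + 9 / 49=643 / 3528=0.18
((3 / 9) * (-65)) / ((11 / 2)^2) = -260 / 363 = -0.72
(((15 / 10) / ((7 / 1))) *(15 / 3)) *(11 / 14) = 165 / 196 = 0.84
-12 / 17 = -0.71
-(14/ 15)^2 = -0.87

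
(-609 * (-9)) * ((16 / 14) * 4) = 25056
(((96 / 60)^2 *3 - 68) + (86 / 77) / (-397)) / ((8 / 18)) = -207450909 / 1528450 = -135.73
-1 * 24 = -24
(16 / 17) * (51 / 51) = 16 / 17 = 0.94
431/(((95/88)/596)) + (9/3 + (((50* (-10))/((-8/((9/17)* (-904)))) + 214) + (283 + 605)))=337763571/1615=209141.53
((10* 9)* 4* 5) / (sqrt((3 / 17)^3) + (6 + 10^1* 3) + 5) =181289700 / 4129363-45900* sqrt(51) / 4129363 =43.82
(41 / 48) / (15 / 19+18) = 779 / 17136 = 0.05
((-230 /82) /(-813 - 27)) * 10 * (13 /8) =1495 /27552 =0.05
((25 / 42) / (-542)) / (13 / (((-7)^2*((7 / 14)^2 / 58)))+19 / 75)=-4375 / 246210004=-0.00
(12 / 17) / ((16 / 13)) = 39 / 68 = 0.57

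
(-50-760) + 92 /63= -50938 /63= -808.54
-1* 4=-4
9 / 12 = 3 / 4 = 0.75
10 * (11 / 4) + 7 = 69 / 2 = 34.50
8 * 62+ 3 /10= 4963 /10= 496.30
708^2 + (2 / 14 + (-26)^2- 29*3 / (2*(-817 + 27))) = 5551458589 / 11060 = 501940.20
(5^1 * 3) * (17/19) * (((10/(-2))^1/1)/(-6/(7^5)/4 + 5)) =-42857850/3193273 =-13.42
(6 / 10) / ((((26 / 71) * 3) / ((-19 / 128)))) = -1349 / 16640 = -0.08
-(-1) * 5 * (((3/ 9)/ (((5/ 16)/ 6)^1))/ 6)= 16/ 3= 5.33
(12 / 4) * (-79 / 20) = -237 / 20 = -11.85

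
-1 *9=-9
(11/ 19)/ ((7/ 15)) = 165/ 133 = 1.24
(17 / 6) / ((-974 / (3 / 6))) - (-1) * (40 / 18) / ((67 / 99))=2570221 / 783096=3.28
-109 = -109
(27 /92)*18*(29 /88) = 7047 /4048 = 1.74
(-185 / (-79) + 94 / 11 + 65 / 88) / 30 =0.39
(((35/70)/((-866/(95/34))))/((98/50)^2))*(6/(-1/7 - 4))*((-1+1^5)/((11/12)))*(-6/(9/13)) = 0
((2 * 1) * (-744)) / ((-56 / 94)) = 17484 / 7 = 2497.71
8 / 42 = 0.19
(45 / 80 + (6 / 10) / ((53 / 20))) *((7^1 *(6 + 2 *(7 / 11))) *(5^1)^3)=2926875 / 583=5020.37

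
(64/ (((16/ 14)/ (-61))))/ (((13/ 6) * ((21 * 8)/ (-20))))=2440/ 13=187.69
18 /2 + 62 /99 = 953 /99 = 9.63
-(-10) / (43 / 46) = 460 / 43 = 10.70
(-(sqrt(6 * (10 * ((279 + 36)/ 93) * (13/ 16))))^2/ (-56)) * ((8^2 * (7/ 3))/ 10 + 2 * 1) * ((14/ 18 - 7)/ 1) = -57785/ 186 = -310.67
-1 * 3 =-3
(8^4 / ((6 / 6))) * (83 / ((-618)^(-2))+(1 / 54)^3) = 129841938432.03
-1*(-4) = 4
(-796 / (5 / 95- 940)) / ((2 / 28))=211736 / 17859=11.86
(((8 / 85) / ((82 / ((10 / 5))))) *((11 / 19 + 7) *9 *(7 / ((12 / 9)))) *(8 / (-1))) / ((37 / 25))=-2177280 / 489991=-4.44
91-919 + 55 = -773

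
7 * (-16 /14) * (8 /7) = -64 /7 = -9.14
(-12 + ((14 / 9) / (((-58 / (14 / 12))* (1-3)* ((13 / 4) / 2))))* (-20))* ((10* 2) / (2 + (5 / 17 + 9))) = -2637295 / 122148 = -21.59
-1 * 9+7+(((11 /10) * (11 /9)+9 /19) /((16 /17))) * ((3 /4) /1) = -20107 /36480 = -0.55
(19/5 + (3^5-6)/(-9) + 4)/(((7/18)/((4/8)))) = -834/35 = -23.83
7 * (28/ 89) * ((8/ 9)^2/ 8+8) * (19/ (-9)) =-2442944/ 64881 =-37.65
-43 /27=-1.59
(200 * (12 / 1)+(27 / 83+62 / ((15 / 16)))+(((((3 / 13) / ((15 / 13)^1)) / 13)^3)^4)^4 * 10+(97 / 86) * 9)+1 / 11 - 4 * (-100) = 141858798769589815710439095333478817672835146732138096073041553921711965813301503658294678205483 / 49313019756630258678042956632195726450002502534533688910893545198632637038826942443847656250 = 2876.70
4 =4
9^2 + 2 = 83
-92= -92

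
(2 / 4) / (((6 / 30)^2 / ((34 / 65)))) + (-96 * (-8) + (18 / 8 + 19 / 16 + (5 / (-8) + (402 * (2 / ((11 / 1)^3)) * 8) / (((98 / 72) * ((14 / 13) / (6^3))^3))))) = 133298413161823037 / 4652984336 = 28647939.37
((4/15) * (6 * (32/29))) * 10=512/29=17.66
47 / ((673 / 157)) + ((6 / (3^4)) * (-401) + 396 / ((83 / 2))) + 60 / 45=-11860223 / 1508193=-7.86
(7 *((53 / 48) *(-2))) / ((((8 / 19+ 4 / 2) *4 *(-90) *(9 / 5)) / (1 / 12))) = 7049 / 8584704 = 0.00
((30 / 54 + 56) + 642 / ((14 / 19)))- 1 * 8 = 57950 / 63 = 919.84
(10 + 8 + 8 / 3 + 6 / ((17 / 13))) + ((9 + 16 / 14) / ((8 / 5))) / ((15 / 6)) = 39685 / 1428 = 27.79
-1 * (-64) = 64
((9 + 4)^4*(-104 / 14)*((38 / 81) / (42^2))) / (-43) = 1.31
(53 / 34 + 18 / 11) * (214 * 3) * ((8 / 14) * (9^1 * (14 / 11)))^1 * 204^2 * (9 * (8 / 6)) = 811331043840 / 121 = 6705215238.35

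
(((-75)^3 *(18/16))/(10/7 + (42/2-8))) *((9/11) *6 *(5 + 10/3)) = -1345652.14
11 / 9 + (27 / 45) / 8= 467 / 360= 1.30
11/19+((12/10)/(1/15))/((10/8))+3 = 17.98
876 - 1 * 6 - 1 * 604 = 266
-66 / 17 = -3.88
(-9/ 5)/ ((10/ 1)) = -9/ 50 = -0.18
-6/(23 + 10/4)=-4/17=-0.24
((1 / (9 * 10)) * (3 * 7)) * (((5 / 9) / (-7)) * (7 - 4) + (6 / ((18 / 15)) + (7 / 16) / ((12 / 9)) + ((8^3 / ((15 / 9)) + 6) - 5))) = 2105309 / 28800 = 73.10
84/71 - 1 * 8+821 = 57807/71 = 814.18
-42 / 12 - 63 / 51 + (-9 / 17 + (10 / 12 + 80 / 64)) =-649 / 204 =-3.18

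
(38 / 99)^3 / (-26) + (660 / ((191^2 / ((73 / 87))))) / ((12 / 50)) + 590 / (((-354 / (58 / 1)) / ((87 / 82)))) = -56081673435590989 / 547138814648283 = -102.50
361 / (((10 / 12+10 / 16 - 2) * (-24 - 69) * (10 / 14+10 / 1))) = 20216 / 30225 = 0.67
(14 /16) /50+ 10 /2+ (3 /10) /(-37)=74139 /14800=5.01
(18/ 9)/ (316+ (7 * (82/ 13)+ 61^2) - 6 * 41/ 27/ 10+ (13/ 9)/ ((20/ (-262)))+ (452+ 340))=156/ 378559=0.00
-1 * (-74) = 74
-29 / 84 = -0.35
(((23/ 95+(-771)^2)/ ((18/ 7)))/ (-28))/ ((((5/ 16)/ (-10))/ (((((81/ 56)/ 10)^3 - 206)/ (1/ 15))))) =-1021474346456977081/ 1251264000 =-816353980.02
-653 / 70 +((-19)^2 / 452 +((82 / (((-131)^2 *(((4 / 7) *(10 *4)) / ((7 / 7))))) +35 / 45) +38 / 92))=-329942691041 / 44958250512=-7.34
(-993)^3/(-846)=108794073/94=1157383.76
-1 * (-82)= 82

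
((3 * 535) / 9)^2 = 286225 / 9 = 31802.78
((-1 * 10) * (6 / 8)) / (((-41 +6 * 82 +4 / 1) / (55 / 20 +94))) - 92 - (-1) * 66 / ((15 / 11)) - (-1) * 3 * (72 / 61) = -9248809 / 222040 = -41.65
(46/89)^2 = 2116/7921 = 0.27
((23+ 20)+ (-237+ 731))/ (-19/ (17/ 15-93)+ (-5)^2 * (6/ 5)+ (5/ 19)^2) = 267134946/ 15061075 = 17.74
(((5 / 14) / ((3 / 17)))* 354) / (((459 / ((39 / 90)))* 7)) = 767 / 7938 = 0.10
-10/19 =-0.53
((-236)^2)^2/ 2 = 1551022208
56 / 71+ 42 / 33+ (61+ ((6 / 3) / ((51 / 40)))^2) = 133100251 / 2031381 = 65.52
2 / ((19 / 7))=14 / 19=0.74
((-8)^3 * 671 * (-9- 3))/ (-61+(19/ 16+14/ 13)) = -857505792/ 12217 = -70189.55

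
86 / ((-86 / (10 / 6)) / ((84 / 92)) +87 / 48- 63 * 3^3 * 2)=-0.02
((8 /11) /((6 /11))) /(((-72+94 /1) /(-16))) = -0.97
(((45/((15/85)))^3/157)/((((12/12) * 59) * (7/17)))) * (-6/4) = -845650125/129682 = -6520.95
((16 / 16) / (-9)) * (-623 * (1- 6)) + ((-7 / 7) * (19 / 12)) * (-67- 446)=16781 / 36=466.14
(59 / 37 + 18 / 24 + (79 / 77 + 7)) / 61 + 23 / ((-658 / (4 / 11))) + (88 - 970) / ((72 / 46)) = -18405719769 / 32672332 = -563.34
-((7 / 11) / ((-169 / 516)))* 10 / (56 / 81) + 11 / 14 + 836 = 22509615 / 26026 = 864.89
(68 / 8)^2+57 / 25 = 7453 / 100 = 74.53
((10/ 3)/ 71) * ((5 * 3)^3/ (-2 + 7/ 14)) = -105.63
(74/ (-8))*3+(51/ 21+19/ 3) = -1595/ 84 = -18.99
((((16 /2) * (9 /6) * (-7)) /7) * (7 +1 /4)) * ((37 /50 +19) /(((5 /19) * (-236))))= 1631511 /59000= 27.65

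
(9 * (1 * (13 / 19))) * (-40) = -4680 / 19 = -246.32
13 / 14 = 0.93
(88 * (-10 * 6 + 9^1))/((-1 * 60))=374/5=74.80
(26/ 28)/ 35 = 13/ 490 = 0.03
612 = 612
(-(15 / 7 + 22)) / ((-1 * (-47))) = -169 / 329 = -0.51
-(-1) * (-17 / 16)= -17 / 16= -1.06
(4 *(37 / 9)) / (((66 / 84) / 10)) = 209.29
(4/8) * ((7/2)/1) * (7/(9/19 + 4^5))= 931/77860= 0.01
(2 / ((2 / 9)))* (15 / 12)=45 / 4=11.25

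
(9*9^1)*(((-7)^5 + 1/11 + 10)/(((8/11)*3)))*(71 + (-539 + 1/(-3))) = 1168183035/4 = 292045758.75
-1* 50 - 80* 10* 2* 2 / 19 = -4150 / 19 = -218.42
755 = 755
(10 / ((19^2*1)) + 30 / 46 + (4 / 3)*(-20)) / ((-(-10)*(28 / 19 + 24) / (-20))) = 647305 / 317262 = 2.04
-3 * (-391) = 1173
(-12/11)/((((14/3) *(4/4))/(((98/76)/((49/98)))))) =-126/209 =-0.60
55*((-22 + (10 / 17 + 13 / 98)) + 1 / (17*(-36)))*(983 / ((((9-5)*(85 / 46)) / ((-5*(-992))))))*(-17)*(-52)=-5116858590191920 / 7497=-682520820353.73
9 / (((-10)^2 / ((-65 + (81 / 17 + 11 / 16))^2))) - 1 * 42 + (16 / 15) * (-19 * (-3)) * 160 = 74021987681 / 7398400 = 10005.13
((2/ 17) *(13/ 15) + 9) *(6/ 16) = 2321/ 680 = 3.41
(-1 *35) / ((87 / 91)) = -3185 / 87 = -36.61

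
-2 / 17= -0.12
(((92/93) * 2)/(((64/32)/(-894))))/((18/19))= -260452/279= -933.52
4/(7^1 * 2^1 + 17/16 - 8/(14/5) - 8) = 448/471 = 0.95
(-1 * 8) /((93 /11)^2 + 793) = -484 /52301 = -0.01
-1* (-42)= 42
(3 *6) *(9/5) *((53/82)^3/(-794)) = -12059037/1094465480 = -0.01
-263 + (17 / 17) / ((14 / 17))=-3665 / 14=-261.79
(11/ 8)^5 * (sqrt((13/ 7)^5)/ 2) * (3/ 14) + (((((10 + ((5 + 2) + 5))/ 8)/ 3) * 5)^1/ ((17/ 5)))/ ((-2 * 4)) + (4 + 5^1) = 11.31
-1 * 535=-535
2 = 2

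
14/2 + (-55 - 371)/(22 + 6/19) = -12.09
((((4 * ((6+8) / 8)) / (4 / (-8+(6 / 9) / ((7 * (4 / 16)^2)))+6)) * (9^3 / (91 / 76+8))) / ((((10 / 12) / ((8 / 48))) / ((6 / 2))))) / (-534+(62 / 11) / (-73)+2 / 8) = -1568663712 / 13539090605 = -0.12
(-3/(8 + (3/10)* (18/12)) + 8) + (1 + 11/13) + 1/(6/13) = 11821/1014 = 11.66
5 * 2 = 10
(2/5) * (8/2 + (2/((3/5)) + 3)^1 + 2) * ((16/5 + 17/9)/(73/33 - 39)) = -93203/136575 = -0.68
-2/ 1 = -2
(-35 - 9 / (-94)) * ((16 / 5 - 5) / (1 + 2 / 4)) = 9843 / 235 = 41.89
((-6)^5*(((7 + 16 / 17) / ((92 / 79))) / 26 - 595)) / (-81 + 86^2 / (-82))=-963797306580 / 35677577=-27014.09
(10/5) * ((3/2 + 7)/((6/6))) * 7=119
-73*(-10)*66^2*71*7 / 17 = 1580400360 / 17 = 92964727.06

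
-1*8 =-8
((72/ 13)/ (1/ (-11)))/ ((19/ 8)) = -6336/ 247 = -25.65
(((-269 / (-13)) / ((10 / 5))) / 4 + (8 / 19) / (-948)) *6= 1211099 / 78052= 15.52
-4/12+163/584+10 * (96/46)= 838775/40296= 20.82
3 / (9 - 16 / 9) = 27 / 65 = 0.42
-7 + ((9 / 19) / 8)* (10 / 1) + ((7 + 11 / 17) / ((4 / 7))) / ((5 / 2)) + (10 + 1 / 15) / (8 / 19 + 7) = 824003 / 2732580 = 0.30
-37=-37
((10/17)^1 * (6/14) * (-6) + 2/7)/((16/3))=-219/952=-0.23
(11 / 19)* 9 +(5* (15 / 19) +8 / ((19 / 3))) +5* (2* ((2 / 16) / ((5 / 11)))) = 1001 / 76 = 13.17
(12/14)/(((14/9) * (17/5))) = 135/833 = 0.16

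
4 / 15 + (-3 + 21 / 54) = -211 / 90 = -2.34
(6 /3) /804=1 /402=0.00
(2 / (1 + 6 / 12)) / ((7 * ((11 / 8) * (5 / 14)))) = 64 / 165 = 0.39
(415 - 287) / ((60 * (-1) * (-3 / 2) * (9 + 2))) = 64 / 495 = 0.13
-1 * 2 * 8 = -16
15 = 15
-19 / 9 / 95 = -1 / 45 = -0.02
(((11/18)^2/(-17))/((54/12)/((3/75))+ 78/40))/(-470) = 121/296283582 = 0.00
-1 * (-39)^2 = -1521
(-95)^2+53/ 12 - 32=107969/ 12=8997.42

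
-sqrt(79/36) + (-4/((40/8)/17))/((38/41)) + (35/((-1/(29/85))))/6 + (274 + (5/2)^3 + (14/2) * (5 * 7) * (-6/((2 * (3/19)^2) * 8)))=-22043117/6460 - sqrt(79)/6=-3413.73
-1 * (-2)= 2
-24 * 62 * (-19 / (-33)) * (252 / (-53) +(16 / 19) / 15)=4025.40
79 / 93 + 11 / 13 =2050 / 1209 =1.70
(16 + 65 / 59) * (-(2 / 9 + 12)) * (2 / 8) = -55495 / 1062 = -52.26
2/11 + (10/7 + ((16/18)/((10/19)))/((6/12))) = 17284/3465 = 4.99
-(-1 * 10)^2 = -100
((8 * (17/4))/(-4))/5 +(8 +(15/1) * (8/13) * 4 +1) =5749/130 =44.22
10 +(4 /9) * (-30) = -10 /3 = -3.33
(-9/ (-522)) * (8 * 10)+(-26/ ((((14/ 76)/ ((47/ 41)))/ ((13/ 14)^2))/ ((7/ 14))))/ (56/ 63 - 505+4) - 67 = -65.48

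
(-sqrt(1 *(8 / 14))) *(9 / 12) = -3 *sqrt(7) / 14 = -0.57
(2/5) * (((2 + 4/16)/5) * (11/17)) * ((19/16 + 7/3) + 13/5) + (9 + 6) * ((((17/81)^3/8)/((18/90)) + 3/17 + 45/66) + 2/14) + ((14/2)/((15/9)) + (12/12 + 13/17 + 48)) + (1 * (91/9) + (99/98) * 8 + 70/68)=577881952075441/6492791844000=89.00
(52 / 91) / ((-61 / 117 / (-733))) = 343044 / 427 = 803.38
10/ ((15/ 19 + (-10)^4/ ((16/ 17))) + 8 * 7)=95/ 101477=0.00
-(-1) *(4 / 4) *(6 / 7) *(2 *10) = 120 / 7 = 17.14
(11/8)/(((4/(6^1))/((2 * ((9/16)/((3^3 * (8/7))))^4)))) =26411/57982058496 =0.00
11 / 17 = 0.65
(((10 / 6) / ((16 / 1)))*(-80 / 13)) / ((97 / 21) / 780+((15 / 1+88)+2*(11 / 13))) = -10500 / 1714957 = -0.01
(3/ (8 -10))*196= -294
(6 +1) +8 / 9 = 71 / 9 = 7.89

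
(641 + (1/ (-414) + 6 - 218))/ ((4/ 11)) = 1953655/ 1656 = 1179.74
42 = 42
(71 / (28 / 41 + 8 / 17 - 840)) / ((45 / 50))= -247435 / 2631042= -0.09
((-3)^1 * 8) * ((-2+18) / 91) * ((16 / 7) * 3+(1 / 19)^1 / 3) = -27008 / 931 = -29.01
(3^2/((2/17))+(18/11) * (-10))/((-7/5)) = -945/22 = -42.95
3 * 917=2751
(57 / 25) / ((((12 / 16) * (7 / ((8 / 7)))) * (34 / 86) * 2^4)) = 1634 / 20825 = 0.08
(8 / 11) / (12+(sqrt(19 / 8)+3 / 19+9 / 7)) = 15219456 / 277634071 - 283024*sqrt(38) / 277634071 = 0.05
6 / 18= 1 / 3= 0.33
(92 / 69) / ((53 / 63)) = 84 / 53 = 1.58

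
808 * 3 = 2424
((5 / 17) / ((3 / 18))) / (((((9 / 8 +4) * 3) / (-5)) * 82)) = -0.01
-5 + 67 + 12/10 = 63.20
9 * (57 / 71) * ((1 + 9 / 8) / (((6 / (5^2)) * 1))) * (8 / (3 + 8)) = 46.53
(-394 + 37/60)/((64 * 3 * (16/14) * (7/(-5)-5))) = 165221/589824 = 0.28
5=5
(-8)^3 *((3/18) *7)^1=-1792/3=-597.33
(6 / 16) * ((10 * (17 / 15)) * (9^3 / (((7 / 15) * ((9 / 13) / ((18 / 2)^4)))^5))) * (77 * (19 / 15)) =10024025785513771884153337018125 / 9604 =1043734463297977080815633000.00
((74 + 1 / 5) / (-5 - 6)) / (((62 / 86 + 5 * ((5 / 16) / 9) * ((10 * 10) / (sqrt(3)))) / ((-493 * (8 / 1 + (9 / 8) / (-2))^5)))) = -1413813287092474709343 / 2589924336271360 + 9079147452953466622125 * sqrt(3) / 2071939469017088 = 7043880.51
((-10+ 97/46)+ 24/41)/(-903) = 4593/567686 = 0.01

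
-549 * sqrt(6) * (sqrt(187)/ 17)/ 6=-183 * sqrt(1122)/ 34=-180.29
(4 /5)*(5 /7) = 4 /7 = 0.57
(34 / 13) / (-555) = -34 / 7215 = -0.00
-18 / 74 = -9 / 37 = -0.24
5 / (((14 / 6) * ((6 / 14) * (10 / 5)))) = 5 / 2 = 2.50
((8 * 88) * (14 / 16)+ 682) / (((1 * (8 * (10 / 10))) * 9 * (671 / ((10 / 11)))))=295 / 12078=0.02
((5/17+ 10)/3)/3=175/153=1.14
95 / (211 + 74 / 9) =855 / 1973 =0.43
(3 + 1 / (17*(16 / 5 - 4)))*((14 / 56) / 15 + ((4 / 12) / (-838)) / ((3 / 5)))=14129 / 301680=0.05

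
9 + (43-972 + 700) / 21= -40 / 21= -1.90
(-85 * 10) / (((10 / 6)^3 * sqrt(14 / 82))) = -918 * sqrt(287) / 35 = -444.34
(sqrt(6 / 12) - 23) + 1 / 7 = -160 / 7 + sqrt(2) / 2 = -22.15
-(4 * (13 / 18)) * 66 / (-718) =286 / 1077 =0.27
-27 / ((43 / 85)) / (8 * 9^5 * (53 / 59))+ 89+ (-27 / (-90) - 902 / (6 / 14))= -401797470079 / 199366920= -2015.37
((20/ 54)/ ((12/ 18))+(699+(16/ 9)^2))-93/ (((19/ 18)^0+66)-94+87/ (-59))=32023349/ 45360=705.98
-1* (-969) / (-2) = -969 / 2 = -484.50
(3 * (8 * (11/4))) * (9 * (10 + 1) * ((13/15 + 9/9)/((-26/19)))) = -579348/65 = -8913.05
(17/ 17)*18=18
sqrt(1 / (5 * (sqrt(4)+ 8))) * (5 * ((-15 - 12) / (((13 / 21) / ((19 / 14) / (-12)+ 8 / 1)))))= -35775 * sqrt(2) / 208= -243.24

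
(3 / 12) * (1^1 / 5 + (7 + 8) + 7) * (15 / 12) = 111 / 16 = 6.94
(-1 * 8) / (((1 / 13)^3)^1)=-17576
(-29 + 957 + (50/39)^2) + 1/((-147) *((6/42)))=9897409/10647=929.60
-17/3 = -5.67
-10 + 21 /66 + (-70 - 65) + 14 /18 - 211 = -70271 /198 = -354.90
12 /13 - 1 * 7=-79 /13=-6.08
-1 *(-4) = 4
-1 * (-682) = 682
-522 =-522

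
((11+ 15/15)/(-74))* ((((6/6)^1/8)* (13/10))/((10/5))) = -39/2960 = -0.01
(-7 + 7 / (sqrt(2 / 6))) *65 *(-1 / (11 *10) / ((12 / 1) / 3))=91 / 88 - 91 *sqrt(3) / 88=-0.76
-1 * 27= -27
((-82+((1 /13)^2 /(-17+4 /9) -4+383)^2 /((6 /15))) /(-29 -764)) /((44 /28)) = -1593537963036936 /5531103924203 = -288.10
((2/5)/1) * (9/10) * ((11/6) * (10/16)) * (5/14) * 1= 33/224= 0.15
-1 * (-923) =923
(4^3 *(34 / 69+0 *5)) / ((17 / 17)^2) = 2176 / 69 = 31.54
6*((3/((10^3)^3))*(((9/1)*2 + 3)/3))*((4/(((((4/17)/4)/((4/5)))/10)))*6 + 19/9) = 41153/100000000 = 0.00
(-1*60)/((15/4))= -16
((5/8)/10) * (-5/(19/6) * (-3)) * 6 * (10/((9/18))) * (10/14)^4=421875/45619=9.25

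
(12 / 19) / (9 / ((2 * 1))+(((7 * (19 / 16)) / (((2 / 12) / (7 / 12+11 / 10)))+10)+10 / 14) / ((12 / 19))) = 161280 / 39426311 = 0.00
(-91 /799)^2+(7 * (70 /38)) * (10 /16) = 783299937 /97036952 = 8.07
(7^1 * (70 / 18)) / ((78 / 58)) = 7105 / 351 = 20.24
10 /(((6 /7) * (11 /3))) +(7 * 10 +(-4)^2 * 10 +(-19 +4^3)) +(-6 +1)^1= 3005 /11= 273.18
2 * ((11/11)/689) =2/689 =0.00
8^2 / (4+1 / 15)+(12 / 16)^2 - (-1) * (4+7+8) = 34453 / 976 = 35.30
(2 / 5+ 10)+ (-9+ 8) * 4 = 32 / 5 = 6.40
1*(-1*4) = -4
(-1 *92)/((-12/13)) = 299/3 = 99.67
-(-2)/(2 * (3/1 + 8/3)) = 3/17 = 0.18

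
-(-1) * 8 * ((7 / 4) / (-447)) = -14 / 447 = -0.03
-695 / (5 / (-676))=93964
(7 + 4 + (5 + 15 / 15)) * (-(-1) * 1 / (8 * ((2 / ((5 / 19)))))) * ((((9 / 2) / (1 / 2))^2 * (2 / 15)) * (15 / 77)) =6885 / 11704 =0.59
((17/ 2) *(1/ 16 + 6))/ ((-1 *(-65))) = 1649/ 2080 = 0.79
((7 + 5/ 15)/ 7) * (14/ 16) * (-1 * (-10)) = 55/ 6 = 9.17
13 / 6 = 2.17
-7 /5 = -1.40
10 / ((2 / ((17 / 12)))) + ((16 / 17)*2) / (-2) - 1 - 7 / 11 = 4.51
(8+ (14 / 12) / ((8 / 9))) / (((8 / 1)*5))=149 / 640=0.23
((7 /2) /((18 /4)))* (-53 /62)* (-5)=1855 /558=3.32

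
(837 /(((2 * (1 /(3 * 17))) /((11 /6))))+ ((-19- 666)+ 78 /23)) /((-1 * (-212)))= 3537229 /19504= 181.36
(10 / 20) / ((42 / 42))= 1 / 2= 0.50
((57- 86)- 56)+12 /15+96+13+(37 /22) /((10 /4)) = 25.47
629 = 629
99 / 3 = 33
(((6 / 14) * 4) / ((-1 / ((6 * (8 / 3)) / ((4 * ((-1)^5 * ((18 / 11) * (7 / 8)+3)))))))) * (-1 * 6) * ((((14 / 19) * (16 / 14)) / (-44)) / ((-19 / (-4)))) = 0.04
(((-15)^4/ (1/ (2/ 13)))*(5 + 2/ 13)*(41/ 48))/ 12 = 2857.23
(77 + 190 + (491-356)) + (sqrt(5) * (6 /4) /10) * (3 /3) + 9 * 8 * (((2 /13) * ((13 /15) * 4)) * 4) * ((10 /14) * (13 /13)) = 512.05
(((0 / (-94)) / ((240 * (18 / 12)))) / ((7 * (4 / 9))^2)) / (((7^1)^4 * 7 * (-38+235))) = 0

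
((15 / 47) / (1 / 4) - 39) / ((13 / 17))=-30141 / 611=-49.33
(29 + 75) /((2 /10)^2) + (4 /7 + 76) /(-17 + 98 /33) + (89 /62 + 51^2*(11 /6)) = 739916460 /100471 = 7364.48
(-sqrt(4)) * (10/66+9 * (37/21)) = -7396/231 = -32.02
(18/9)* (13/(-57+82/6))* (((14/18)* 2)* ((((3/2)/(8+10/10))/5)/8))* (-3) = 7/600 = 0.01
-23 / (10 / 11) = -253 / 10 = -25.30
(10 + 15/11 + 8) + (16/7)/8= 1513/77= 19.65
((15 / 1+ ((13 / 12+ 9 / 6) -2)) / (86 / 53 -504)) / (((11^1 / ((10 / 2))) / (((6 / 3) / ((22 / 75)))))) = -112625 / 1171544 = -0.10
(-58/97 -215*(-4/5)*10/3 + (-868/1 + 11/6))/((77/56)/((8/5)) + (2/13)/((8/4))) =-71043232/226689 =-313.40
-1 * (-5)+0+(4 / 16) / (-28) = 559 / 112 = 4.99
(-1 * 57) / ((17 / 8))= -456 / 17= -26.82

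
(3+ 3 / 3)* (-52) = -208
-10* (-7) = 70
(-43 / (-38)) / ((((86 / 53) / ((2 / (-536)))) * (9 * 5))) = -53 / 916560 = -0.00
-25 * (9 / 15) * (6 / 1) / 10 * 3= -27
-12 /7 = -1.71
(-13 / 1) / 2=-13 / 2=-6.50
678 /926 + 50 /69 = 46541 /31947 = 1.46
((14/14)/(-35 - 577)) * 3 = -1/204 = -0.00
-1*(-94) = 94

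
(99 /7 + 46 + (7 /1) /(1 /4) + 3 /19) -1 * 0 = 11744 /133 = 88.30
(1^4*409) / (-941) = -409 / 941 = -0.43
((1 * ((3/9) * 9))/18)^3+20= 4321/216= 20.00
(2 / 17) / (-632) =-1 / 5372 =-0.00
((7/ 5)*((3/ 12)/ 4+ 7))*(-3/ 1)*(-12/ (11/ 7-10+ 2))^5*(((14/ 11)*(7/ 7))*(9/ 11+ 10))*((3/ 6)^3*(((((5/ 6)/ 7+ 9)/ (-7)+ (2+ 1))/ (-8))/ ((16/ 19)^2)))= 40712085738331/ 117612000000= 346.16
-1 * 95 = -95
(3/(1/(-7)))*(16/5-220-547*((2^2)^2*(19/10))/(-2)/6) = -122738/5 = -24547.60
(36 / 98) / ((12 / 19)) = 0.58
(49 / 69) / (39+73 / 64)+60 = 60.02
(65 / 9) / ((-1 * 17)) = -0.42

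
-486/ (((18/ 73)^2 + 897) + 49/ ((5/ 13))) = -6474735/ 13648379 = -0.47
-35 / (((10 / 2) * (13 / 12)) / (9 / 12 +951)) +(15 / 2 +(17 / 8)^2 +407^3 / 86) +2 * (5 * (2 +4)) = 27828925775 / 35776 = 777865.77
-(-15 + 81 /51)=13.41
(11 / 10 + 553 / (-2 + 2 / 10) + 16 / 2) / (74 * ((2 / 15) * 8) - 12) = -26831 / 6024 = -4.45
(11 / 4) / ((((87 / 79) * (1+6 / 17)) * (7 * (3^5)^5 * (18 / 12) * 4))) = 0.00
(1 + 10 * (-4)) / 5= -39 / 5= -7.80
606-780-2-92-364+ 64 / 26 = -8184 / 13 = -629.54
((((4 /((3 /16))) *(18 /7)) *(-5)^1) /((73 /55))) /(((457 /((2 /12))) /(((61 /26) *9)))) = -4831200 /3035851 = -1.59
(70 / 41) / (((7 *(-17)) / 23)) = -230 / 697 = -0.33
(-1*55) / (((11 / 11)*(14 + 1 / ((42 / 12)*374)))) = -71995 / 18327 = -3.93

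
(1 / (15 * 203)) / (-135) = -1 / 411075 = -0.00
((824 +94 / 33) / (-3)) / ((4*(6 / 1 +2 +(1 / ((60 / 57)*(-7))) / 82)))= -78310820 / 9090279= -8.61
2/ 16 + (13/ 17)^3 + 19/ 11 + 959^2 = 397619556419/ 432344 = 919683.30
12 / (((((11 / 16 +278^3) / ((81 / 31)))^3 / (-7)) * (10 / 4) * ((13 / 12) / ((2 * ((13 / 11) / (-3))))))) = 2925595459584 / 66559633806929068972343239229035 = 0.00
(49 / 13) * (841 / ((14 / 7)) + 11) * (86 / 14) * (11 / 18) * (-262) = -374318483 / 234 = -1599651.64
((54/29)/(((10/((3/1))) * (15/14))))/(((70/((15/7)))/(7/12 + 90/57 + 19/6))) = 6561/77140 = 0.09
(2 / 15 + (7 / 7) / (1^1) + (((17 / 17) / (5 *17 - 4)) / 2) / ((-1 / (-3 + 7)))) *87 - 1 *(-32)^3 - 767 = 4333156 / 135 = 32097.45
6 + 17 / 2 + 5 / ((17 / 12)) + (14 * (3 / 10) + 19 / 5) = 885 / 34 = 26.03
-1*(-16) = 16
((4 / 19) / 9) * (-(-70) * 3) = 4.91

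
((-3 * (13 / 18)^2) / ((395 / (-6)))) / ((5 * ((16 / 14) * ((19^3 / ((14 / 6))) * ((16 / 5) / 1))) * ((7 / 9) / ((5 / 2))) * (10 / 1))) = 1183 / 8322984960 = 0.00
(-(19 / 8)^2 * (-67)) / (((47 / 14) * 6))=169309 / 9024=18.76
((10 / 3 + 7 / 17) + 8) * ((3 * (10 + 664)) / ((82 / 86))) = 17360218 / 697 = 24907.06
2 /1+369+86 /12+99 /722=409703 /1083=378.30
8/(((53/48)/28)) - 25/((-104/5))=1124833/5512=204.07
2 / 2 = 1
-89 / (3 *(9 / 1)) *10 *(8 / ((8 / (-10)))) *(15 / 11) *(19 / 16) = 211375 / 396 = 533.78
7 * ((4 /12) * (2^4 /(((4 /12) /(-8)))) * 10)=-8960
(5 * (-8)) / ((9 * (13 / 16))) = -640 / 117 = -5.47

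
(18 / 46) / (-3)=-3 / 23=-0.13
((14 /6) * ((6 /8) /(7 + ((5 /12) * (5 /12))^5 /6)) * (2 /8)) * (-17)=-2763062378496 /2600539063033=-1.06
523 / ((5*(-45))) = -523 / 225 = -2.32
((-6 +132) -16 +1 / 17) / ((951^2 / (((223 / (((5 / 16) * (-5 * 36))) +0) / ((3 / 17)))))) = -1668932 / 610470675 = -0.00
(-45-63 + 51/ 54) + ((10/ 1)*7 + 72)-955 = -920.06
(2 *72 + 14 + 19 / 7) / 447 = 375 / 1043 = 0.36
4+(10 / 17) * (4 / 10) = 72 / 17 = 4.24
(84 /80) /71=21 /1420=0.01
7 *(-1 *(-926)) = 6482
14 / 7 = 2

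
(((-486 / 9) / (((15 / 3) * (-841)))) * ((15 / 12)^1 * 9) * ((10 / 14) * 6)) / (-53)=-3645 / 312011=-0.01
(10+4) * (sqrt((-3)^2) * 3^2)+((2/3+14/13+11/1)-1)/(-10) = 73481/195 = 376.83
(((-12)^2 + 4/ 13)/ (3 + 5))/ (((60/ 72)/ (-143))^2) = 13279266/ 25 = 531170.64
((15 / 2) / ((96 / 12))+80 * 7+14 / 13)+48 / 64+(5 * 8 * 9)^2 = 27073855 / 208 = 130162.76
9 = 9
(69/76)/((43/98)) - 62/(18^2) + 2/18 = 131620/66177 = 1.99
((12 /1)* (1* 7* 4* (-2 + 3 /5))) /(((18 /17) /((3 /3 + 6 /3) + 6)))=-19992 /5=-3998.40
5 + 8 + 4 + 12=29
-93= -93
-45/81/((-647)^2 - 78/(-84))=-70/52744851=-0.00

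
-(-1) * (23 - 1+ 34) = 56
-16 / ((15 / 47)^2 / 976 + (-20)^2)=-34495744 / 862393825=-0.04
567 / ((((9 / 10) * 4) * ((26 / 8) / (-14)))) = -678.46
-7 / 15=-0.47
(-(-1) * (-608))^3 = -224755712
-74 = -74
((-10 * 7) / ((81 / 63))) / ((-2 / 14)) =3430 / 9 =381.11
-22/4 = -11/2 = -5.50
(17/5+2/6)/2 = 28/15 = 1.87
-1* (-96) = 96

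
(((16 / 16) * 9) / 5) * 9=81 / 5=16.20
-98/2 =-49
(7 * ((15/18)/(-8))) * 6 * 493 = -17255/8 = -2156.88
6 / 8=3 / 4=0.75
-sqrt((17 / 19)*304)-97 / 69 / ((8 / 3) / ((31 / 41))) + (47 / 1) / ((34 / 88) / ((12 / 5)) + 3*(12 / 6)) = 177430133 / 24540632-4*sqrt(17) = -9.26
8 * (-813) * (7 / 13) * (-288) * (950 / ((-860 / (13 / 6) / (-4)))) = 415215360 / 43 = 9656171.16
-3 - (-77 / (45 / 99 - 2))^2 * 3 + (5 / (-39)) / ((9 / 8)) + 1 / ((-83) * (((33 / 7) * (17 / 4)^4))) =-199409282565442 / 26765390223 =-7450.27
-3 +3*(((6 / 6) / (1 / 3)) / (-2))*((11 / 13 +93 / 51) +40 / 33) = -49758 / 2431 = -20.47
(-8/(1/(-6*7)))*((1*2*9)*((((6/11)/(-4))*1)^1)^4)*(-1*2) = -61236/14641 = -4.18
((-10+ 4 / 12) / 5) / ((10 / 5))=-29 / 30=-0.97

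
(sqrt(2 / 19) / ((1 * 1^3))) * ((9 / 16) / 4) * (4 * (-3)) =-27 * sqrt(38) / 304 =-0.55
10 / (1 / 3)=30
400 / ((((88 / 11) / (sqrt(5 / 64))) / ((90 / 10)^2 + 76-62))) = 2375 * sqrt(5) / 4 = 1327.67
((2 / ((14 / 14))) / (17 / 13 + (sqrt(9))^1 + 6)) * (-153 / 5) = -1989 / 335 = -5.94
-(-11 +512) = -501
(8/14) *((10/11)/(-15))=-8/231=-0.03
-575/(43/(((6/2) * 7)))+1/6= -72407/258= -280.65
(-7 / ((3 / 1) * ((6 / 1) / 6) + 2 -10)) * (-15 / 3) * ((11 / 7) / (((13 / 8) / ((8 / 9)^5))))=-2883584 / 767637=-3.76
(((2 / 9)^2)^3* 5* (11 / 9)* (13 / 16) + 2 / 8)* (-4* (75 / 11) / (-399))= 119860225 / 6997483647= 0.02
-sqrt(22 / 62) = -sqrt(341) / 31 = -0.60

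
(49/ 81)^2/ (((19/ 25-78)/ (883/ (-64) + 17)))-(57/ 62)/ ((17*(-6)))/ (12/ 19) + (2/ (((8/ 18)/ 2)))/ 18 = 213268274617/ 427309846848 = 0.50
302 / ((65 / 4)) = 1208 / 65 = 18.58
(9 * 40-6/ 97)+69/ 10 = 355833/ 970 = 366.84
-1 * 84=-84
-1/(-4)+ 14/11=67/44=1.52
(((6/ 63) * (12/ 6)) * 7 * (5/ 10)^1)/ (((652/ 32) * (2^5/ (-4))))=-2/ 489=-0.00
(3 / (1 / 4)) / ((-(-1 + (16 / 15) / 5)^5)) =28476562500 / 714924299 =39.83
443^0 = 1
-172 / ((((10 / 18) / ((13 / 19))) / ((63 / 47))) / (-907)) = 1149905484 / 4465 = 257537.62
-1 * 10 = -10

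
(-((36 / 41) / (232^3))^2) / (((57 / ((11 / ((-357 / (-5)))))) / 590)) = -146025 / 18520222792752013312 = -0.00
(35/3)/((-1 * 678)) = -35/2034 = -0.02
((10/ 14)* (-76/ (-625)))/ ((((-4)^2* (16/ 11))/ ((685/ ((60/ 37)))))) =1.58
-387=-387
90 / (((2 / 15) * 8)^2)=10125 / 128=79.10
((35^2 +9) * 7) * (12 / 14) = 7404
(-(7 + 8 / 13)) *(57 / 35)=-12.40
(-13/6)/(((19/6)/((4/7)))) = -52/133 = -0.39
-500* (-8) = 4000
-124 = -124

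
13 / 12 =1.08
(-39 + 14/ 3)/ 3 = -103/ 9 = -11.44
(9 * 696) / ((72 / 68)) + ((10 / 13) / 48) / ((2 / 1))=3691589 / 624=5916.01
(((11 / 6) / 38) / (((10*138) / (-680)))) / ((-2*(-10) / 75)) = -935 / 10488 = -0.09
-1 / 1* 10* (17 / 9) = -170 / 9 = -18.89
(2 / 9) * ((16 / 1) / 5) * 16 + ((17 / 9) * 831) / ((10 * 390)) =45943 / 3900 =11.78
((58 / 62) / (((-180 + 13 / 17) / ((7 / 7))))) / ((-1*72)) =493 / 6800904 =0.00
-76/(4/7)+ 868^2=753291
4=4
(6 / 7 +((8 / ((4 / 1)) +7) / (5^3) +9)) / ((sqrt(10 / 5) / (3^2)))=39096 * sqrt(2) / 875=63.19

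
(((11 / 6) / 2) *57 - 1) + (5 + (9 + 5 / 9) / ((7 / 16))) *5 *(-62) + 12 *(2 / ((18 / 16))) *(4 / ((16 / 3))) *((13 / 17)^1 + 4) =-35100133 / 4284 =-8193.31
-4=-4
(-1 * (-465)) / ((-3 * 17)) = -155 / 17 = -9.12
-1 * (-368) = 368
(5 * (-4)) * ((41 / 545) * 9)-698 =-77558 / 109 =-711.54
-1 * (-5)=5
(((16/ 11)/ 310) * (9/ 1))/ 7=72/ 11935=0.01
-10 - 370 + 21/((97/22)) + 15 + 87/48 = -556275/1552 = -358.42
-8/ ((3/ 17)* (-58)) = 68/ 87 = 0.78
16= 16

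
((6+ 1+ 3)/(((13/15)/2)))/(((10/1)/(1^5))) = 30/13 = 2.31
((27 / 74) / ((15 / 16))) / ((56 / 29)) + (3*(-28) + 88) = 5441 / 1295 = 4.20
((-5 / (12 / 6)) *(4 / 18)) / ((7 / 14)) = -10 / 9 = -1.11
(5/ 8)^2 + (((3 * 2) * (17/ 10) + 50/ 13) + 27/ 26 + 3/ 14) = 456879/ 29120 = 15.69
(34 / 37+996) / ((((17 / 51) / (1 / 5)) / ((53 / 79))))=5864874 / 14615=401.29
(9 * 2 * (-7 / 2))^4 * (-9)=-141776649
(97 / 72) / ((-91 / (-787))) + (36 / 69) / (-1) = 11.13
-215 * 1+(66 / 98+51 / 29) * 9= -274411 / 1421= -193.11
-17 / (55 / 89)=-1513 / 55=-27.51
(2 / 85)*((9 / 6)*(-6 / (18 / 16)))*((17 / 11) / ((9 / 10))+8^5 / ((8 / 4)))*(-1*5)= 25954976 / 1683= 15421.85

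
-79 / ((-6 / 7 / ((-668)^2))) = 123380936 / 3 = 41126978.67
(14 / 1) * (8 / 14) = 8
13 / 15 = 0.87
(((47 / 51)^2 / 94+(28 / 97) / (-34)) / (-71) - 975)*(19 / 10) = -132735975715 / 71652348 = -1852.50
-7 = -7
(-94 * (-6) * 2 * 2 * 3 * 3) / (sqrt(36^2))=564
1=1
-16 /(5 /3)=-48 /5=-9.60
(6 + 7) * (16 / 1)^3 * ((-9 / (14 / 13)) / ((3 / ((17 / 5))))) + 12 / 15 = -17651684 / 35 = -504333.83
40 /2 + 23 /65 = 1323 /65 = 20.35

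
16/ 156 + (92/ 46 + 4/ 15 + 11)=869/ 65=13.37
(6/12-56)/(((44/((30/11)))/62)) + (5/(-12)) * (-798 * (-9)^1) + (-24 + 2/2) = -390683/121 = -3228.79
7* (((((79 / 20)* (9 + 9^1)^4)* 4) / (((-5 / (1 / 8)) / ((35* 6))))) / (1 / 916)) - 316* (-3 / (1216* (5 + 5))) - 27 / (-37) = -6280225415789343 / 112480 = -55834151989.59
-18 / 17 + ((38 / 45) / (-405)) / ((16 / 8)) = -328373 / 309825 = -1.06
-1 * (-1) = 1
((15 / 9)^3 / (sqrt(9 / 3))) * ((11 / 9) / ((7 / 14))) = 2750 * sqrt(3) / 729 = 6.53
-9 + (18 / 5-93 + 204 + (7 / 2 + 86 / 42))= 23341 / 210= 111.15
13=13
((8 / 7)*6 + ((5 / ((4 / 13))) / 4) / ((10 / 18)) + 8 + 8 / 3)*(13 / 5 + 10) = 5007 / 16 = 312.94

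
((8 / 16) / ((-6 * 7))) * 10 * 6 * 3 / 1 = -15 / 7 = -2.14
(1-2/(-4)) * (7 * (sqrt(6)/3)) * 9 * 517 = 32571 * sqrt(6)/2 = 39891.17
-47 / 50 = -0.94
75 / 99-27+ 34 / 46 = -19357 / 759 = -25.50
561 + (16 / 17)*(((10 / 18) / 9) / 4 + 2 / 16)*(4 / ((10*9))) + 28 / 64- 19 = 537800059 / 991440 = 542.44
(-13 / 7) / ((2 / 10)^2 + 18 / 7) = -325 / 457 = -0.71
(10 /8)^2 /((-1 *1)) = -25 /16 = -1.56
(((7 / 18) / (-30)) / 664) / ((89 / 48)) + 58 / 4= 4820014 / 332415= 14.50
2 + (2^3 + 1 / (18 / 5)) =185 / 18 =10.28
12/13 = 0.92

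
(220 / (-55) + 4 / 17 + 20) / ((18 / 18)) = 16.24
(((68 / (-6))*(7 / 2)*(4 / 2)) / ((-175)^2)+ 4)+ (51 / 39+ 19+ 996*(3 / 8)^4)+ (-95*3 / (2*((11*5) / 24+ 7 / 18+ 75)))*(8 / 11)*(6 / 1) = 55276854596413 / 1535614080000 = 36.00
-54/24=-9/4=-2.25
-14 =-14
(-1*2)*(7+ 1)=-16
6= 6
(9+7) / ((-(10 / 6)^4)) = -1296 / 625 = -2.07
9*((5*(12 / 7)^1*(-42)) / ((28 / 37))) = -4281.43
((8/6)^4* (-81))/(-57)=256/57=4.49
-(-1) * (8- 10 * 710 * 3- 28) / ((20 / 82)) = -87412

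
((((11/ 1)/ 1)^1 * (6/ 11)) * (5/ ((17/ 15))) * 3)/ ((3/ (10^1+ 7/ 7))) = 4950/ 17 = 291.18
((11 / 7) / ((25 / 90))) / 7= 198 / 245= 0.81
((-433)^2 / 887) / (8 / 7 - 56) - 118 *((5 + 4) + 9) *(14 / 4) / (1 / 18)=-45578750119 / 340608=-133815.85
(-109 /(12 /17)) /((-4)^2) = -1853 /192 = -9.65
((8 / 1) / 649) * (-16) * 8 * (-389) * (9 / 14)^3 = 163.06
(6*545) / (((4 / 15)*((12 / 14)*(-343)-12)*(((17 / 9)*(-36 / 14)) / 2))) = 19075 / 1156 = 16.50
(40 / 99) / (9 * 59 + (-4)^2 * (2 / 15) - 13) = 0.00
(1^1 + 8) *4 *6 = 216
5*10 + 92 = 142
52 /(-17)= -52 /17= -3.06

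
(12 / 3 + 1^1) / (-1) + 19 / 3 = 4 / 3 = 1.33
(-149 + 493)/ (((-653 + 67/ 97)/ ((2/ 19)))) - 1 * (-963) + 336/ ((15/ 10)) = 713475893/ 601103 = 1186.94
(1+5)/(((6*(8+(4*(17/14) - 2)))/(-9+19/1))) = 0.92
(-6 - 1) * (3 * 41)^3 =-13026069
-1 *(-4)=4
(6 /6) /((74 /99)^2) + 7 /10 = 68171 /27380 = 2.49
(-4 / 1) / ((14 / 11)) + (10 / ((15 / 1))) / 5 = -316 / 105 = -3.01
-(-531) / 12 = 177 / 4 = 44.25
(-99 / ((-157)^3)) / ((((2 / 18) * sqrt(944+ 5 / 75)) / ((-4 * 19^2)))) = -1286604 * sqrt(15) / 460517267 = -0.01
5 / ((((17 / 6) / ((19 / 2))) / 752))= 214320 / 17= 12607.06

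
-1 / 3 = -0.33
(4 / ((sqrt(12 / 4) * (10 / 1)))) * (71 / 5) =142 * sqrt(3) / 75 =3.28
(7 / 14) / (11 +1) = 1 / 24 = 0.04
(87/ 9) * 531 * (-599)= -3074667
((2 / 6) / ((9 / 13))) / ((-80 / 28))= -91 / 540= -0.17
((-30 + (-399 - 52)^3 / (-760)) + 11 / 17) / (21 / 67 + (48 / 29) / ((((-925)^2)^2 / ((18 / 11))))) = 4879050721169739143046875 / 12672707706702707592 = 385004.60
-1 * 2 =-2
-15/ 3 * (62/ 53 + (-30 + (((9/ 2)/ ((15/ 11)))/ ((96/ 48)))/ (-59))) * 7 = 12633523/ 12508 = 1010.04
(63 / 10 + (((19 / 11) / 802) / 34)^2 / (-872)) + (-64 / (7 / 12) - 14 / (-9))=-2517197184706929139 / 24712630726734720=-101.86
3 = 3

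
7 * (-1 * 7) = -49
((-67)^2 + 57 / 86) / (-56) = -386111 / 4816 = -80.17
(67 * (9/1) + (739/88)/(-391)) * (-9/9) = -20747285/34408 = -602.98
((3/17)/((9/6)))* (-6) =-0.71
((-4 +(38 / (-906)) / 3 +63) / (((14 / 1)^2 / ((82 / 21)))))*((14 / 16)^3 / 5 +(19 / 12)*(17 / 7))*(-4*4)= -351544158283 / 4698660960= -74.82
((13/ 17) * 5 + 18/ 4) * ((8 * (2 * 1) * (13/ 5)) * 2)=58864/ 85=692.52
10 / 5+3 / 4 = 11 / 4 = 2.75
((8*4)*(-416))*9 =-119808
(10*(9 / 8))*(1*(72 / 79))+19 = 2311 / 79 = 29.25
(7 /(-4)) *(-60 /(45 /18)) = 42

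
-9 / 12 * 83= -249 / 4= -62.25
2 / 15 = 0.13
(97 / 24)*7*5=3395 / 24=141.46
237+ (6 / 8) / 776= 735651 / 3104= 237.00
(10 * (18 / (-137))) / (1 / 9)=-1620 / 137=-11.82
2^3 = 8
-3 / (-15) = 1 / 5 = 0.20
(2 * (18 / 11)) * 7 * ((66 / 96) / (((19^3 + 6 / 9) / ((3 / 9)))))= 63 / 82316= 0.00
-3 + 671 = 668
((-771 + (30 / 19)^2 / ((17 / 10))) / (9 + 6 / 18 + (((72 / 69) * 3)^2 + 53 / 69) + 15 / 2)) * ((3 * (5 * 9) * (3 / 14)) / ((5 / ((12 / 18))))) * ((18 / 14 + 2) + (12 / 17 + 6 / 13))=-30638614671234 / 63515182213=-482.38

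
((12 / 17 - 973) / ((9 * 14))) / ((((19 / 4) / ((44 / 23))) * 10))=-727276 / 2340135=-0.31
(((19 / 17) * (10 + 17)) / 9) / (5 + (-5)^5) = -19 / 17680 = -0.00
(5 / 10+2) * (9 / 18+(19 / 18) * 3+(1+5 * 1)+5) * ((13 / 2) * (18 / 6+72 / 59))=59345 / 59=1005.85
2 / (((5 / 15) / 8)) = 48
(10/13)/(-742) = -5/4823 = -0.00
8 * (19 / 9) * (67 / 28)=2546 / 63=40.41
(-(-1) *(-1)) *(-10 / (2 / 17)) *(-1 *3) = -255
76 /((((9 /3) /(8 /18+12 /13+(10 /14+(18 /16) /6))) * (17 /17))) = 565003 /9828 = 57.49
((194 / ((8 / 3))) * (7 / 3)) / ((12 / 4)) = 679 / 12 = 56.58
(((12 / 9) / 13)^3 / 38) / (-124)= -8 / 34938891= -0.00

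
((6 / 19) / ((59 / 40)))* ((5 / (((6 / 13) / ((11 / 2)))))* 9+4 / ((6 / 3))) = 129180 / 1121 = 115.24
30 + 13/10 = 313/10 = 31.30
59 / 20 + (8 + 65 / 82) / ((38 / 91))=93504 / 3895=24.01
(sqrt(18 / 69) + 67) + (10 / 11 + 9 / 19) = sqrt(138) / 23 + 14292 / 209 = 68.89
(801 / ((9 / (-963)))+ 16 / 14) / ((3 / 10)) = -285686.19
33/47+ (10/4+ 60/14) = 4927/658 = 7.49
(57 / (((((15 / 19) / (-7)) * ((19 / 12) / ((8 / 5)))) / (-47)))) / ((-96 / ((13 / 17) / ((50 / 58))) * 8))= -2356627 / 85000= -27.73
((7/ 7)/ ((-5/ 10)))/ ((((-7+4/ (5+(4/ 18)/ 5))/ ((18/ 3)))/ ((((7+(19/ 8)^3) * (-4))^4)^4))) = 13625472137128921234923316193198901867330869719575676305689767800681/ 1828986568418893032149867331967778816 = 7449738763750329289160497000000.00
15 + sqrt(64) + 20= 43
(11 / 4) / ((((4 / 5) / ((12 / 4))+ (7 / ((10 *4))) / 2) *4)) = 33 / 17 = 1.94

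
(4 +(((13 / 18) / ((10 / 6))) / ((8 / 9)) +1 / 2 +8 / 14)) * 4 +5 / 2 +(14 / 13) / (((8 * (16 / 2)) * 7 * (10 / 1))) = 720311 / 29120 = 24.74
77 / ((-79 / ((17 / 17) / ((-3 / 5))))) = 385 / 237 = 1.62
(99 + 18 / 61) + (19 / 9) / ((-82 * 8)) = 35759369 / 360144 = 99.29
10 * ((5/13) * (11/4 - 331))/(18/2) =-2525/18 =-140.28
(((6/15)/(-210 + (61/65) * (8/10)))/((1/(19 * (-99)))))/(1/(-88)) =-10759320/34003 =-316.42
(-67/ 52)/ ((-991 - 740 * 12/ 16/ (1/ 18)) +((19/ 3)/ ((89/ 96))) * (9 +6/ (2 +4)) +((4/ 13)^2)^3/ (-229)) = 507010616411/ 4294150181945252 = 0.00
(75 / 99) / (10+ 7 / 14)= 50 / 693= 0.07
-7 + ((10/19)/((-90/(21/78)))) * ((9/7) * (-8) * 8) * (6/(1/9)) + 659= 659.00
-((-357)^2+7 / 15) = -1911742 / 15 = -127449.47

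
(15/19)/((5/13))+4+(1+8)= 286/19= 15.05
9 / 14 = 0.64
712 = 712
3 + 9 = 12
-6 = -6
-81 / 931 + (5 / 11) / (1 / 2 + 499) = -880799 / 10230759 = -0.09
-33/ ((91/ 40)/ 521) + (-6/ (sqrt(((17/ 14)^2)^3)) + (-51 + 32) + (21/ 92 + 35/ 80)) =-1246954571913/ 164526544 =-7579.05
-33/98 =-0.34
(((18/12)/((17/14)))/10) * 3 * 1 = 63/170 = 0.37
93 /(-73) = -93 /73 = -1.27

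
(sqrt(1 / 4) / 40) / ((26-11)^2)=1 / 18000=0.00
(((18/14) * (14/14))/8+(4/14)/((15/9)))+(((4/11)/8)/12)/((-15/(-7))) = 1157/3465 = 0.33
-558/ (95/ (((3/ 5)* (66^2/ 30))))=-1215324/ 2375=-511.72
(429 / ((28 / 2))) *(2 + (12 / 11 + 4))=1521 / 7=217.29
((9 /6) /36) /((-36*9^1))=-1 /7776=-0.00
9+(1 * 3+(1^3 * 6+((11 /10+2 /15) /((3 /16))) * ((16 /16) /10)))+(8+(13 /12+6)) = 30367 /900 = 33.74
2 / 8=1 / 4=0.25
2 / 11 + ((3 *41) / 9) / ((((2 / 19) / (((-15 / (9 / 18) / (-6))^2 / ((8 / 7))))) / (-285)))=-142459593 / 176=-809429.51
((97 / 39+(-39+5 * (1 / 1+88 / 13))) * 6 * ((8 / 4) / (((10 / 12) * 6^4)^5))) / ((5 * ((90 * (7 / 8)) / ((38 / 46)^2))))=361 / 10930423396320000000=0.00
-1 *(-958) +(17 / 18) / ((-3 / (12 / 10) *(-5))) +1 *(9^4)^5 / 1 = 2735474728287809195792 / 225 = 12157665459056929759.08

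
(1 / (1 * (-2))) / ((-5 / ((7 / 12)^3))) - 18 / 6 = -51497 / 17280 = -2.98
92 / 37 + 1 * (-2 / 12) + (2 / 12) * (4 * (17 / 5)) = 4.59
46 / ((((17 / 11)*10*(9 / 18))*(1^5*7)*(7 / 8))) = 4048 / 4165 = 0.97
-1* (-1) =1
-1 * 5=-5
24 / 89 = 0.27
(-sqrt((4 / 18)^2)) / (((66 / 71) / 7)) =-497 / 297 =-1.67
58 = 58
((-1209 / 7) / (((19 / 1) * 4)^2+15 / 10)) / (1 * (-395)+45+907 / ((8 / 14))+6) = -9672 / 402241105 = -0.00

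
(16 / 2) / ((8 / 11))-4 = 7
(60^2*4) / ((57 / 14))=67200 / 19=3536.84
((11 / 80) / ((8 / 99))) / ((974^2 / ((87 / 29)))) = 3267 / 607152640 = 0.00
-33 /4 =-8.25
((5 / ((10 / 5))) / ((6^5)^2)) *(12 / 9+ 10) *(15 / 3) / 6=425 / 1088391168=0.00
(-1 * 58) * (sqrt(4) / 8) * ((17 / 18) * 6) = -493 / 6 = -82.17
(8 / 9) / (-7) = -8 / 63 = -0.13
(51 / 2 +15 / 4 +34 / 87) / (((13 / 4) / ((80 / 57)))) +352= 23517584 / 64467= 364.80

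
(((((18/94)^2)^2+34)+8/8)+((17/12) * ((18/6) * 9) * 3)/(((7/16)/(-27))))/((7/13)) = -3129099723880/239104369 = -13086.75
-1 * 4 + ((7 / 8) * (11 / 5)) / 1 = -83 / 40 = -2.08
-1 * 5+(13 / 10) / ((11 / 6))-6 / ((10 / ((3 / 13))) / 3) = -673 / 143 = -4.71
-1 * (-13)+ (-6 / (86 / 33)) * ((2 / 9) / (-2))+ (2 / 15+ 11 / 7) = 67547 / 4515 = 14.96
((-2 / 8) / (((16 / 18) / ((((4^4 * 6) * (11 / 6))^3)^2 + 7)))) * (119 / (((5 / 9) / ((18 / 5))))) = -43258394063123151392949273 / 400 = -108145985157807878482373.20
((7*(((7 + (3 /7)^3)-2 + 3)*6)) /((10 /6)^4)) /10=673353 /153125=4.40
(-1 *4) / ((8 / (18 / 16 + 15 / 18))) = -47 / 48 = -0.98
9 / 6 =3 / 2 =1.50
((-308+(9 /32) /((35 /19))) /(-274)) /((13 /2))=344789 /1994720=0.17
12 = 12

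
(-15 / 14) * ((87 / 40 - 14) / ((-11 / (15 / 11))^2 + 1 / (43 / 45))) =13728825 / 71645056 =0.19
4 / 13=0.31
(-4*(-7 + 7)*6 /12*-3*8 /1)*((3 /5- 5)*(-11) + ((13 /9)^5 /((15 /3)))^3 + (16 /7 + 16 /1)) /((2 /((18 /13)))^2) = 0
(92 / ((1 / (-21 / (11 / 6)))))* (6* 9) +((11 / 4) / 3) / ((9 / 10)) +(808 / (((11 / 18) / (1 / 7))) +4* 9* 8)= -234628789 / 4158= -56428.28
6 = 6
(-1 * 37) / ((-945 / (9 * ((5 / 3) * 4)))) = 2.35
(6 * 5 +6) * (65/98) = 1170/49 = 23.88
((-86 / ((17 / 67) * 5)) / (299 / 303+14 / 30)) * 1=-290981 / 6239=-46.64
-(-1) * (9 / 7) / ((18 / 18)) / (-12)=-3 / 28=-0.11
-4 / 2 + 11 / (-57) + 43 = 2326 / 57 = 40.81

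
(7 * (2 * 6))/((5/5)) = 84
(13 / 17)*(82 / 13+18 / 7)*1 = 808 / 119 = 6.79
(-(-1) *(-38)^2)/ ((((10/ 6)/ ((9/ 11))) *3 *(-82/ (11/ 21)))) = -2166/ 1435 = -1.51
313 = 313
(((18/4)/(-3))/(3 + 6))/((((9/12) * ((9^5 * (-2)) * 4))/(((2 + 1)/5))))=1/3542940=0.00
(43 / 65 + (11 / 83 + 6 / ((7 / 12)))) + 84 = 3590688 / 37765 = 95.08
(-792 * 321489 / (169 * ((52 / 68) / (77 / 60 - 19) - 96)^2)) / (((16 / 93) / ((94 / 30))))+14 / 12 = -560649073628211001 / 188547258263520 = -2973.52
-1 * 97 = -97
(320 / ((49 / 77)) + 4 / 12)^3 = 1179926954263 / 9261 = 127408158.33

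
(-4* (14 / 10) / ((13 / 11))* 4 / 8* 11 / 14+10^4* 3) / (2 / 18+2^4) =17548911 / 9425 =1861.95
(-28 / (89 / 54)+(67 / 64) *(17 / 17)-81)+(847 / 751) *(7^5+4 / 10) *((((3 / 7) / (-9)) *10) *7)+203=-809513976817 / 12833088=-63080.22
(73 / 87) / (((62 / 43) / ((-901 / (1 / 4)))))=-5656478 / 2697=-2097.32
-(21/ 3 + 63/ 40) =-343/ 40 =-8.58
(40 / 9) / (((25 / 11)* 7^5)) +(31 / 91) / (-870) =-156941 / 570261510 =-0.00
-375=-375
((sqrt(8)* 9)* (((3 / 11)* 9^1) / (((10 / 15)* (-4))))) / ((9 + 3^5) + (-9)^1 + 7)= -729* sqrt(2) / 11000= -0.09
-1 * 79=-79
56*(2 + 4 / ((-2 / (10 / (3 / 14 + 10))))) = 336 / 143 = 2.35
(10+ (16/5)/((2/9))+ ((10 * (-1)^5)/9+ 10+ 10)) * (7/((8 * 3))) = 3409/270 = 12.63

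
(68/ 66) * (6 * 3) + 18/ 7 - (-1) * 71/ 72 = 122539/ 5544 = 22.10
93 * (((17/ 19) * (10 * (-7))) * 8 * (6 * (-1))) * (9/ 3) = 838762.11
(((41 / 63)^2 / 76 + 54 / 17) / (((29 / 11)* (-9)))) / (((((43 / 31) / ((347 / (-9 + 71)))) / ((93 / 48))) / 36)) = -1930783428431 / 51156409248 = -37.74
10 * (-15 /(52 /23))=-1725 /26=-66.35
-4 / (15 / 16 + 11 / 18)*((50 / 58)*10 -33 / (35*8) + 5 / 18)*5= -5133496 / 45269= -113.40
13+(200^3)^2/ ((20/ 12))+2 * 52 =38400000000117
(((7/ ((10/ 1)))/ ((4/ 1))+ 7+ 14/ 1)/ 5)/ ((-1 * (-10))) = 847/ 2000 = 0.42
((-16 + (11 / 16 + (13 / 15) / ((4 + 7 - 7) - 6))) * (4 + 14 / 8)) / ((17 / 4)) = -86917 / 4080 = -21.30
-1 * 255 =-255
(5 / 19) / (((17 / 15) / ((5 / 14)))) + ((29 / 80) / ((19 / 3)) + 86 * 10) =155582153 / 180880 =860.14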